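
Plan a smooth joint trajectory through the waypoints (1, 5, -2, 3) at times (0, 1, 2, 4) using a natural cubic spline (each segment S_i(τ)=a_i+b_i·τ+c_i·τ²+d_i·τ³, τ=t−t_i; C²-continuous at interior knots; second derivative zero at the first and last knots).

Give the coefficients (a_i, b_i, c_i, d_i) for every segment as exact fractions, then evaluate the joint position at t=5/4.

  seg 0: a=1 b=335/46 c=0 d=-151/46
  seg 1: a=5 b=-59/23 c=-453/46 d=249/46
  seg 2: a=-2 b=-277/46 c=147/23 d=-49/46
S(5/4) = 11269/2944

Δ: Δ0=4, Δ1=-7, Δ2=5/2
row 1: diag=4, rhs=-66; c'=1/4, d'=-33/2
row 2: denom=6−1·1/4=23/4; d'=(57−1·-33/2)/(23/4)=294/23
back: M2=294/23
back: M1=-33/2−1/4·294/23=-453/23
M: M0=0, M1=-453/23, M2=294/23, M3=0
seg 0: a=1, c=M0/2=0, d=(M1−M0)/(6·1)=-151/46, b=Δ0−h0·(2M0+M1)/6=335/46
seg 1: a=5, c=M1/2=-453/46, d=(M2−M1)/(6·1)=249/46, b=Δ1−h1·(2M1+M2)/6=-59/23
seg 2: a=-2, c=M2/2=147/23, d=(M3−M2)/(6·2)=-49/46, b=Δ2−h2·(2M2+M3)/6=-277/46
t_q=5/4 → seg 1, τ=1/4; S=5+-59/23·τ+-453/46·τ²+249/46·τ³=11269/2944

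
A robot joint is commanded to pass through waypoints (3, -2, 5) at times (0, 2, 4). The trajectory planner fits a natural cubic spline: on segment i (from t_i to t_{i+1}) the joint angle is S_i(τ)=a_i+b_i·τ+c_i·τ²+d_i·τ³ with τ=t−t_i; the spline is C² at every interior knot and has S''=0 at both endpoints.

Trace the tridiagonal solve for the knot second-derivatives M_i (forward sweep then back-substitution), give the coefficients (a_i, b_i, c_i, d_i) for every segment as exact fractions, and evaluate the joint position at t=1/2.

  seg 0: a=3 b=-4 c=0 d=3/8
  seg 1: a=-2 b=1/2 c=9/4 d=-3/8
S(1/2) = 67/64

Δ: Δ0=-5/2, Δ1=7/2
row 1: diag=8, rhs=36; c'=1/4, d'=9/2
back: M1=9/2
M: M0=0, M1=9/2, M2=0
seg 0: a=3, c=M0/2=0, d=(M1−M0)/(6·2)=3/8, b=Δ0−h0·(2M0+M1)/6=-4
seg 1: a=-2, c=M1/2=9/4, d=(M2−M1)/(6·2)=-3/8, b=Δ1−h1·(2M1+M2)/6=1/2
t_q=1/2 → seg 0, τ=1/2; S=3+-4·τ+0·τ²+3/8·τ³=67/64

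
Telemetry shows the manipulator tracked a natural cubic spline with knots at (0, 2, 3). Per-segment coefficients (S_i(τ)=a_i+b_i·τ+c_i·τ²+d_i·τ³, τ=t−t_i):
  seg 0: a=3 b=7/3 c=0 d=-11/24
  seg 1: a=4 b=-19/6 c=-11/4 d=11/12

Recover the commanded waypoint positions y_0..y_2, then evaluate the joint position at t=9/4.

y_0=3 y_1=4 y_2=-1
S(9/4) = 781/256

y_0 = S_0(0) = a_0 = 3
y_1 = S_1(0) = a_1 = 4
y_2 = S_1(1) = -1
t_q=9/4 is in segment 1 (τ=1/4); S_1(τ)=781/256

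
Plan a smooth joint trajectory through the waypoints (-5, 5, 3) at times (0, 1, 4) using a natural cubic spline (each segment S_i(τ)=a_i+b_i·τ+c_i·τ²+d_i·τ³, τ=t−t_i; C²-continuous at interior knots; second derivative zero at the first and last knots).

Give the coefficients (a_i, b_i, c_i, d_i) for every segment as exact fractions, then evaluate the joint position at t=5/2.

  seg 0: a=-5 b=34/3 c=0 d=-4/3
  seg 1: a=5 b=22/3 c=-4 d=4/9
S(5/2) = 17/2

Δ: Δ0=10, Δ1=-2/3
row 1: diag=8, rhs=-64; c'=3/8, d'=-8
back: M1=-8
M: M0=0, M1=-8, M2=0
seg 0: a=-5, c=M0/2=0, d=(M1−M0)/(6·1)=-4/3, b=Δ0−h0·(2M0+M1)/6=34/3
seg 1: a=5, c=M1/2=-4, d=(M2−M1)/(6·3)=4/9, b=Δ1−h1·(2M1+M2)/6=22/3
t_q=5/2 → seg 1, τ=3/2; S=5+22/3·τ+-4·τ²+4/9·τ³=17/2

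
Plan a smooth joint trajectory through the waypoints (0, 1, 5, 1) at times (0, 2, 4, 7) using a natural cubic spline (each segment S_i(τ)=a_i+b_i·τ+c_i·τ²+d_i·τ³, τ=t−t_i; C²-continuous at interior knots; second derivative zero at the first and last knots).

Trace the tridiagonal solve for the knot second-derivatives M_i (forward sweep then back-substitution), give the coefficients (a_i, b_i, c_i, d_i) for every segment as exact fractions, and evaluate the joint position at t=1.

Δ: Δ0=1/2, Δ1=2, Δ2=-4/3
row 1: diag=8, rhs=9; c'=1/4, d'=9/8
row 2: denom=10−2·1/4=19/2; d'=(-20−2·9/8)/(19/2)=-89/38
back: M2=-89/38
back: M1=9/8−1/4·-89/38=65/38
M: M0=0, M1=65/38, M2=-89/38, M3=0
seg 0: a=0, c=M0/2=0, d=(M1−M0)/(6·2)=65/456, b=Δ0−h0·(2M0+M1)/6=-4/57
seg 1: a=1, c=M1/2=65/76, d=(M2−M1)/(6·2)=-77/228, b=Δ1−h1·(2M1+M2)/6=187/114
seg 2: a=5, c=M2/2=-89/76, d=(M3−M2)/(6·3)=89/684, b=Δ2−h2·(2M2+M3)/6=115/114
t_q=1 → seg 0, τ=1; S=0+-4/57·τ+0·τ²+65/456·τ³=11/152

  seg 0: a=0 b=-4/57 c=0 d=65/456
  seg 1: a=1 b=187/114 c=65/76 d=-77/228
  seg 2: a=5 b=115/114 c=-89/76 d=89/684
S(1) = 11/152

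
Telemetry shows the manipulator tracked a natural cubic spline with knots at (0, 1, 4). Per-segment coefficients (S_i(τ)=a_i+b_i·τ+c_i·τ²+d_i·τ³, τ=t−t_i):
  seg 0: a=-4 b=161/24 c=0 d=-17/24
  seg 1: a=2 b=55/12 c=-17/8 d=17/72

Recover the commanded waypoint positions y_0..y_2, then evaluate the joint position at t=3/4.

y_0=-4 y_1=2 y_2=3
S(3/4) = 375/512

y_0 = S_0(0) = a_0 = -4
y_1 = S_1(0) = a_1 = 2
y_2 = S_1(3) = 3
t_q=3/4 is in segment 0 (τ=3/4); S_0(τ)=375/512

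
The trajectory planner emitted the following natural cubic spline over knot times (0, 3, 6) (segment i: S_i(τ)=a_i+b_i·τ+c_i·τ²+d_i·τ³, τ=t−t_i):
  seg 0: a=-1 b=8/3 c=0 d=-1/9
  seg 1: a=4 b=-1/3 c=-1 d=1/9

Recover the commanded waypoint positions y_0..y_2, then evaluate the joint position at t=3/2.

y_0=-1 y_1=4 y_2=-3
S(3/2) = 21/8

y_0 = S_0(0) = a_0 = -1
y_1 = S_1(0) = a_1 = 4
y_2 = S_1(3) = -3
t_q=3/2 is in segment 0 (τ=3/2); S_0(τ)=21/8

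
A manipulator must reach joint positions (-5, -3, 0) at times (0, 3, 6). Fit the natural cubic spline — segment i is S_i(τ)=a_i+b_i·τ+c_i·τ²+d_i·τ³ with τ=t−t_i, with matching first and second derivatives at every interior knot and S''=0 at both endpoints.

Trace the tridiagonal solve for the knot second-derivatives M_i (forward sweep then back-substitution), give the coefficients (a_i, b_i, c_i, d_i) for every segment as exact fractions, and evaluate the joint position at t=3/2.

Δ: Δ0=2/3, Δ1=1
row 1: diag=12, rhs=2; c'=1/4, d'=1/6
back: M1=1/6
M: M0=0, M1=1/6, M2=0
seg 0: a=-5, c=M0/2=0, d=(M1−M0)/(6·3)=1/108, b=Δ0−h0·(2M0+M1)/6=7/12
seg 1: a=-3, c=M1/2=1/12, d=(M2−M1)/(6·3)=-1/108, b=Δ1−h1·(2M1+M2)/6=5/6
t_q=3/2 → seg 0, τ=3/2; S=-5+7/12·τ+0·τ²+1/108·τ³=-131/32

  seg 0: a=-5 b=7/12 c=0 d=1/108
  seg 1: a=-3 b=5/6 c=1/12 d=-1/108
S(3/2) = -131/32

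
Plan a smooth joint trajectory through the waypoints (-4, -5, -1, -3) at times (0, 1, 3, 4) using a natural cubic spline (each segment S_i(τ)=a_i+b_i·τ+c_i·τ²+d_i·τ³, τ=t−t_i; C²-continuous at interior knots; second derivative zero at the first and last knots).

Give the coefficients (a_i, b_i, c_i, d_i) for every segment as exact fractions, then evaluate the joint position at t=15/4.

  seg 0: a=-4 b=-29/16 c=0 d=13/16
  seg 1: a=-5 b=5/8 c=39/16 d=-7/8
  seg 2: a=-1 b=-1/8 c=-45/16 d=15/16
S(15/4) = -2335/1024

Δ: Δ0=-1, Δ1=2, Δ2=-2
row 1: diag=6, rhs=18; c'=1/3, d'=3
row 2: denom=6−2·1/3=16/3; d'=(-24−2·3)/(16/3)=-45/8
back: M2=-45/8
back: M1=3−1/3·-45/8=39/8
M: M0=0, M1=39/8, M2=-45/8, M3=0
seg 0: a=-4, c=M0/2=0, d=(M1−M0)/(6·1)=13/16, b=Δ0−h0·(2M0+M1)/6=-29/16
seg 1: a=-5, c=M1/2=39/16, d=(M2−M1)/(6·2)=-7/8, b=Δ1−h1·(2M1+M2)/6=5/8
seg 2: a=-1, c=M2/2=-45/16, d=(M3−M2)/(6·1)=15/16, b=Δ2−h2·(2M2+M3)/6=-1/8
t_q=15/4 → seg 2, τ=3/4; S=-1+-1/8·τ+-45/16·τ²+15/16·τ³=-2335/1024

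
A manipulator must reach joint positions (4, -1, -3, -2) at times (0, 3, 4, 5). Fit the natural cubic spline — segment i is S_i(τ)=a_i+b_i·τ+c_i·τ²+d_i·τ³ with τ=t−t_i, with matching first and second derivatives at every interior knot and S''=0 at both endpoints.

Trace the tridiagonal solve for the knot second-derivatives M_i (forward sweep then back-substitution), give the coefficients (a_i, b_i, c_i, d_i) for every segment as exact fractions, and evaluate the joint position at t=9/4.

Δ: Δ0=-5/3, Δ1=-2, Δ2=1
row 1: diag=8, rhs=-2; c'=1/8, d'=-1/4
row 2: denom=4−1·1/8=31/8; d'=(18−1·-1/4)/(31/8)=146/31
back: M2=146/31
back: M1=-1/4−1/8·146/31=-26/31
M: M0=0, M1=-26/31, M2=146/31, M3=0
seg 0: a=4, c=M0/2=0, d=(M1−M0)/(6·3)=-13/279, b=Δ0−h0·(2M0+M1)/6=-116/93
seg 1: a=-1, c=M1/2=-13/31, d=(M2−M1)/(6·1)=86/93, b=Δ1−h1·(2M1+M2)/6=-233/93
seg 2: a=-3, c=M2/2=73/31, d=(M3−M2)/(6·1)=-73/93, b=Δ2−h2·(2M2+M3)/6=-53/93
t_q=9/4 → seg 0, τ=9/4; S=4+-116/93·τ+0·τ²+-13/279·τ³=1315/1984

  seg 0: a=4 b=-116/93 c=0 d=-13/279
  seg 1: a=-1 b=-233/93 c=-13/31 d=86/93
  seg 2: a=-3 b=-53/93 c=73/31 d=-73/93
S(9/4) = 1315/1984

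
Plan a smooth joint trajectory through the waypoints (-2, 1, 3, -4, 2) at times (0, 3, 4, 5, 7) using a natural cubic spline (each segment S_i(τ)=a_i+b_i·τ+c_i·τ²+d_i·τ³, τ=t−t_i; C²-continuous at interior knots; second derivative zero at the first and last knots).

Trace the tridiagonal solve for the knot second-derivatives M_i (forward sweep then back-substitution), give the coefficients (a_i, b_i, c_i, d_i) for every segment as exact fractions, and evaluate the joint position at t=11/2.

Δ: Δ0=1, Δ1=2, Δ2=-7, Δ3=3
row 1: diag=8, rhs=6; c'=1/8, d'=3/4
row 2: denom=4−1·1/8=31/8; d'=(-54−1·3/4)/(31/8)=-438/31
row 3: denom=6−1·8/31=178/31; d'=(60−1·-438/31)/(178/31)=1149/89
back: M3=1149/89
back: M2=-438/31−8/31·1149/89=-1554/89
back: M1=3/4−1/8·-1554/89=261/89
M: M0=0, M1=261/89, M2=-1554/89, M3=1149/89, M4=0
seg 0: a=-2, c=M0/2=0, d=(M1−M0)/(6·3)=29/178, b=Δ0−h0·(2M0+M1)/6=-83/178
seg 1: a=1, c=M1/2=261/178, d=(M2−M1)/(6·1)=-605/178, b=Δ1−h1·(2M1+M2)/6=350/89
seg 2: a=3, c=M2/2=-777/89, d=(M3−M2)/(6·1)=901/178, b=Δ2−h2·(2M2+M3)/6=-593/178
seg 3: a=-4, c=M3/2=1149/178, d=(M4−M3)/(6·2)=-383/356, b=Δ3−h3·(2M3+M4)/6=-499/89
t_q=11/2 → seg 3, τ=1/2; S=-4+-499/89·τ+1149/178·τ²+-383/356·τ³=-15163/2848

  seg 0: a=-2 b=-83/178 c=0 d=29/178
  seg 1: a=1 b=350/89 c=261/178 d=-605/178
  seg 2: a=3 b=-593/178 c=-777/89 d=901/178
  seg 3: a=-4 b=-499/89 c=1149/178 d=-383/356
S(11/2) = -15163/2848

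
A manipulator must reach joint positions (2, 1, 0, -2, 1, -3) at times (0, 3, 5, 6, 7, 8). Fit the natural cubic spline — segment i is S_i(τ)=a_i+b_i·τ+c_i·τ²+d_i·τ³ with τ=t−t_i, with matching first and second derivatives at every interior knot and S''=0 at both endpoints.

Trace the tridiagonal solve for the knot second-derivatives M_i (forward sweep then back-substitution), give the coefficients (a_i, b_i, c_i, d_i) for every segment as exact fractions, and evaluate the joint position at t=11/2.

  seg 0: a=2 b=-781/1200 c=0 d=127/3600
  seg 1: a=1 b=181/600 c=127/400 d=-431/1200
  seg 2: a=0 b=-1643/600 c=-147/80 d=3091/1200
  seg 3: a=-2 b=1577/1200 c=589/100 d=-1009/240
  seg 4: a=1 b=289/600 c=-2689/400 d=2689/1200
S(11/2) = -4821/3200

Δ: Δ0=-1/3, Δ1=-1/2, Δ2=-2, Δ3=3, Δ4=-4
row 1: diag=10, rhs=-1; c'=1/5, d'=-1/10
row 2: denom=6−2·1/5=28/5; d'=(-9−2·-1/10)/(28/5)=-11/7
row 3: denom=4−1·5/28=107/28; d'=(30−1·-11/7)/(107/28)=884/107
row 4: denom=4−1·28/107=400/107; d'=(-42−1·884/107)/(400/107)=-2689/200
back: M4=-2689/200
back: M3=884/107−28/107·-2689/200=589/50
back: M2=-11/7−5/28·589/50=-147/40
back: M1=-1/10−1/5·-147/40=127/200
M: M0=0, M1=127/200, M2=-147/40, M3=589/50, M4=-2689/200, M5=0
seg 0: a=2, c=M0/2=0, d=(M1−M0)/(6·3)=127/3600, b=Δ0−h0·(2M0+M1)/6=-781/1200
seg 1: a=1, c=M1/2=127/400, d=(M2−M1)/(6·2)=-431/1200, b=Δ1−h1·(2M1+M2)/6=181/600
seg 2: a=0, c=M2/2=-147/80, d=(M3−M2)/(6·1)=3091/1200, b=Δ2−h2·(2M2+M3)/6=-1643/600
seg 3: a=-2, c=M3/2=589/100, d=(M4−M3)/(6·1)=-1009/240, b=Δ3−h3·(2M3+M4)/6=1577/1200
seg 4: a=1, c=M4/2=-2689/400, d=(M5−M4)/(6·1)=2689/1200, b=Δ4−h4·(2M4+M5)/6=289/600
t_q=11/2 → seg 2, τ=1/2; S=0+-1643/600·τ+-147/80·τ²+3091/1200·τ³=-4821/3200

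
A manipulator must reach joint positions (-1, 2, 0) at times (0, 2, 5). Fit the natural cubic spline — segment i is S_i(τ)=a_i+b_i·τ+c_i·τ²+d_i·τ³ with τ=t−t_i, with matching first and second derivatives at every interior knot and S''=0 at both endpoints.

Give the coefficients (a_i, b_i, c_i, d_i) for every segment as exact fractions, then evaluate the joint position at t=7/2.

  seg 0: a=-1 b=29/15 c=0 d=-13/120
  seg 1: a=2 b=19/30 c=-13/20 d=13/180
S(7/2) = 277/160

Δ: Δ0=3/2, Δ1=-2/3
row 1: diag=10, rhs=-13; c'=3/10, d'=-13/10
back: M1=-13/10
M: M0=0, M1=-13/10, M2=0
seg 0: a=-1, c=M0/2=0, d=(M1−M0)/(6·2)=-13/120, b=Δ0−h0·(2M0+M1)/6=29/15
seg 1: a=2, c=M1/2=-13/20, d=(M2−M1)/(6·3)=13/180, b=Δ1−h1·(2M1+M2)/6=19/30
t_q=7/2 → seg 1, τ=3/2; S=2+19/30·τ+-13/20·τ²+13/180·τ³=277/160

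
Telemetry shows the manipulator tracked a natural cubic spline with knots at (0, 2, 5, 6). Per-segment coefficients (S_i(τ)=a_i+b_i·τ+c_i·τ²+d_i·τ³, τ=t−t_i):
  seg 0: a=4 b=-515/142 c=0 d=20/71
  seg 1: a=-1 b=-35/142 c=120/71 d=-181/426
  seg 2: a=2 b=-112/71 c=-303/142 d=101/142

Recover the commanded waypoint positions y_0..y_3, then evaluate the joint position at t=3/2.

y_0 = S_0(0) = a_0 = 4
y_1 = S_1(0) = a_1 = -1
y_2 = S_2(0) = a_2 = 2
y_3 = S_2(1) = -1
t_q=3/2 is in segment 0 (τ=3/2); S_0(τ)=-139/284

y_0=4 y_1=-1 y_2=2 y_3=-1
S(3/2) = -139/284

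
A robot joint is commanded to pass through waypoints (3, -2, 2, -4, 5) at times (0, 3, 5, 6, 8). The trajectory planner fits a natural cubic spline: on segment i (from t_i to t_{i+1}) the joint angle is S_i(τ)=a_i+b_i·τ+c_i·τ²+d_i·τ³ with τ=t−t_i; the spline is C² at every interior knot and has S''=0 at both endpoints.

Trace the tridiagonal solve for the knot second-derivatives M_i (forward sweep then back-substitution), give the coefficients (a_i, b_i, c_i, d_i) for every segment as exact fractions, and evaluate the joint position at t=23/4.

Δ: Δ0=-5/3, Δ1=2, Δ2=-6, Δ3=9/2
row 1: diag=10, rhs=22; c'=1/5, d'=11/5
row 2: denom=6−2·1/5=28/5; d'=(-48−2·11/5)/(28/5)=-131/14
row 3: denom=6−1·5/28=163/28; d'=(63−1·-131/14)/(163/28)=2026/163
back: M3=2026/163
back: M2=-131/14−5/28·2026/163=-1887/163
back: M1=11/5−1/5·-1887/163=736/163
M: M0=0, M1=736/163, M2=-1887/163, M3=2026/163, M4=0
seg 0: a=3, c=M0/2=0, d=(M1−M0)/(6·3)=368/1467, b=Δ0−h0·(2M0+M1)/6=-1919/489
seg 1: a=-2, c=M1/2=368/163, d=(M2−M1)/(6·2)=-2623/1956, b=Δ1−h1·(2M1+M2)/6=1393/489
seg 2: a=2, c=M2/2=-1887/326, d=(M3−M2)/(6·1)=3913/978, b=Δ2−h2·(2M2+M3)/6=-2060/489
seg 3: a=-4, c=M3/2=1013/163, d=(M4−M3)/(6·2)=-1013/978, b=Δ3−h3·(2M3+M4)/6=-3703/978
t_q=23/4 → seg 2, τ=3/4; S=2+-2060/489·τ+-1887/326·τ²+3913/978·τ³=-56907/20864

  seg 0: a=3 b=-1919/489 c=0 d=368/1467
  seg 1: a=-2 b=1393/489 c=368/163 d=-2623/1956
  seg 2: a=2 b=-2060/489 c=-1887/326 d=3913/978
  seg 3: a=-4 b=-3703/978 c=1013/163 d=-1013/978
S(23/4) = -56907/20864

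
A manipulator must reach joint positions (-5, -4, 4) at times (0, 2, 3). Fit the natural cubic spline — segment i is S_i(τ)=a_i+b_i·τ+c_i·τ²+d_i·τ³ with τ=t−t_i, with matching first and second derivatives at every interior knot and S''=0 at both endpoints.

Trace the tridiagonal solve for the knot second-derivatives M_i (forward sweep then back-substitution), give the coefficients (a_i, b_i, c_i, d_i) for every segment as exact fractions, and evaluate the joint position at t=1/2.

Δ: Δ0=1/2, Δ1=8
row 1: diag=6, rhs=45; c'=1/6, d'=15/2
back: M1=15/2
M: M0=0, M1=15/2, M2=0
seg 0: a=-5, c=M0/2=0, d=(M1−M0)/(6·2)=5/8, b=Δ0−h0·(2M0+M1)/6=-2
seg 1: a=-4, c=M1/2=15/4, d=(M2−M1)/(6·1)=-5/4, b=Δ1−h1·(2M1+M2)/6=11/2
t_q=1/2 → seg 0, τ=1/2; S=-5+-2·τ+0·τ²+5/8·τ³=-379/64

  seg 0: a=-5 b=-2 c=0 d=5/8
  seg 1: a=-4 b=11/2 c=15/4 d=-5/4
S(1/2) = -379/64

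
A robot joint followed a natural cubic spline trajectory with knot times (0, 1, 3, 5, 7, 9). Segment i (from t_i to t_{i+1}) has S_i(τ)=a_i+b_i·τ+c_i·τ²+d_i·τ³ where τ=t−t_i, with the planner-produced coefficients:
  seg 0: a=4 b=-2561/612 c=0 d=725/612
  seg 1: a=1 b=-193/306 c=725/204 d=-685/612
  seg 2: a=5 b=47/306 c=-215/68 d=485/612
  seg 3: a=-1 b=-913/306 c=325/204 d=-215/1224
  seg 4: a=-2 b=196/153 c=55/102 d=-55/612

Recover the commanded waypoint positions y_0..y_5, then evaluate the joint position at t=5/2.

y_0 = S_0(0) = a_0 = 4
y_1 = S_1(0) = a_1 = 1
y_2 = S_2(0) = a_2 = 5
y_3 = S_3(0) = a_3 = -1
y_4 = S_4(0) = a_4 = -2
y_5 = S_4(2) = 2
t_q=5/2 is in segment 1 (τ=3/2); S_1(τ)=6973/1632

y_0=4 y_1=1 y_2=5 y_3=-1 y_4=-2 y_5=2
S(5/2) = 6973/1632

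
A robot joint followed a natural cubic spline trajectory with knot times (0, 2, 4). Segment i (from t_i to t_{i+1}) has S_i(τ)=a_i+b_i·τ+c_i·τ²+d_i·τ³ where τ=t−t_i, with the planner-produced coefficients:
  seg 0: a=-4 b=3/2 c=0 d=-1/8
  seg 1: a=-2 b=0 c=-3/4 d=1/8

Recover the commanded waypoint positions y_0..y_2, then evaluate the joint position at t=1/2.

y_0 = S_0(0) = a_0 = -4
y_1 = S_1(0) = a_1 = -2
y_2 = S_1(2) = -4
t_q=1/2 is in segment 0 (τ=1/2); S_0(τ)=-209/64

y_0=-4 y_1=-2 y_2=-4
S(1/2) = -209/64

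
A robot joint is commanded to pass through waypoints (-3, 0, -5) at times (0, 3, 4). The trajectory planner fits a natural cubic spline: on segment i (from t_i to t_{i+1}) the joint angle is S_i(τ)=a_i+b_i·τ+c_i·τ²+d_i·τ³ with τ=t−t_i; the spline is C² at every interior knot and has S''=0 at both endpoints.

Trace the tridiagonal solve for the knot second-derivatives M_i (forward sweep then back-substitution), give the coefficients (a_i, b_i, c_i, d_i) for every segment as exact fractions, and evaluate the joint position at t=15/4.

Δ: Δ0=1, Δ1=-5
row 1: diag=8, rhs=-36; c'=1/8, d'=-9/2
back: M1=-9/2
M: M0=0, M1=-9/2, M2=0
seg 0: a=-3, c=M0/2=0, d=(M1−M0)/(6·3)=-1/4, b=Δ0−h0·(2M0+M1)/6=13/4
seg 1: a=0, c=M1/2=-9/4, d=(M2−M1)/(6·1)=3/4, b=Δ1−h1·(2M1+M2)/6=-7/2
t_q=15/4 → seg 1, τ=3/4; S=0+-7/2·τ+-9/4·τ²+3/4·τ³=-915/256

  seg 0: a=-3 b=13/4 c=0 d=-1/4
  seg 1: a=0 b=-7/2 c=-9/4 d=3/4
S(15/4) = -915/256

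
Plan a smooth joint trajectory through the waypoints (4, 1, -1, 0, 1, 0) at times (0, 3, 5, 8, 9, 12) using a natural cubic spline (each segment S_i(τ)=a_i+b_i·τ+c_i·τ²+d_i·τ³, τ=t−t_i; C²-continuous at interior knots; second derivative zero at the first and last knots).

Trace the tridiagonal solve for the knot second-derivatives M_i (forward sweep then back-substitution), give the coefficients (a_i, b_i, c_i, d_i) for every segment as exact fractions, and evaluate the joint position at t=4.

Δ: Δ0=-1, Δ1=-1, Δ2=1/3, Δ3=1, Δ4=-1/3
row 1: diag=10, rhs=0; c'=1/5, d'=0
row 2: denom=10−2·1/5=48/5; d'=(8−2·0)/(48/5)=5/6
row 3: denom=8−3·5/16=113/16; d'=(4−3·5/6)/(113/16)=24/113
row 4: denom=8−1·16/113=888/113; d'=(-8−1·24/113)/(888/113)=-116/111
back: M4=-116/111
back: M3=24/113−16/113·-116/111=40/111
back: M2=5/6−5/16·40/111=80/111
back: M1=0−1/5·80/111=-16/111
M: M0=0, M1=-16/111, M2=80/111, M3=40/111, M4=-116/111, M5=0
seg 0: a=4, c=M0/2=0, d=(M1−M0)/(6·3)=-8/999, b=Δ0−h0·(2M0+M1)/6=-103/111
seg 1: a=1, c=M1/2=-8/111, d=(M2−M1)/(6·2)=8/111, b=Δ1−h1·(2M1+M2)/6=-127/111
seg 2: a=-1, c=M2/2=40/111, d=(M3−M2)/(6·3)=-20/999, b=Δ2−h2·(2M2+M3)/6=-21/37
seg 3: a=0, c=M3/2=20/111, d=(M4−M3)/(6·1)=-26/111, b=Δ3−h3·(2M3+M4)/6=39/37
seg 4: a=1, c=M4/2=-58/111, d=(M5−M4)/(6·3)=58/999, b=Δ4−h4·(2M4+M5)/6=79/111
t_q=4 → seg 1, τ=1; S=1+-127/111·τ+-8/111·τ²+8/111·τ³=-16/111

  seg 0: a=4 b=-103/111 c=0 d=-8/999
  seg 1: a=1 b=-127/111 c=-8/111 d=8/111
  seg 2: a=-1 b=-21/37 c=40/111 d=-20/999
  seg 3: a=0 b=39/37 c=20/111 d=-26/111
  seg 4: a=1 b=79/111 c=-58/111 d=58/999
S(4) = -16/111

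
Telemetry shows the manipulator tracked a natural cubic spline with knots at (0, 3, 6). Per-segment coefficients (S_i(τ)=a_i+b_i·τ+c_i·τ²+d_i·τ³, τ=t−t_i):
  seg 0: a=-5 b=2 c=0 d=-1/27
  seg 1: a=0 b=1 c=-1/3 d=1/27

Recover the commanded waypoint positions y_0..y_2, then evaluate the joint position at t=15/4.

y_0 = S_0(0) = a_0 = -5
y_1 = S_1(0) = a_1 = 0
y_2 = S_1(3) = 1
t_q=15/4 is in segment 1 (τ=3/4); S_1(τ)=37/64

y_0=-5 y_1=0 y_2=1
S(15/4) = 37/64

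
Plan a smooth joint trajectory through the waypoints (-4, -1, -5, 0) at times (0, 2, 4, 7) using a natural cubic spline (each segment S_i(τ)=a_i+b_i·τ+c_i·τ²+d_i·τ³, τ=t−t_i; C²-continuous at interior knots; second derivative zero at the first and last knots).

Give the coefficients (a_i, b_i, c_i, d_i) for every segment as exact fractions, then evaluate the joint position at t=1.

  seg 0: a=-4 b=149/57 c=0 d=-127/456
  seg 1: a=-1 b=-83/114 c=-127/76 d=59/114
  seg 2: a=-5 b=-137/114 c=109/76 d=-109/684
S(1) = -253/152

Δ: Δ0=3/2, Δ1=-2, Δ2=5/3
row 1: diag=8, rhs=-21; c'=1/4, d'=-21/8
row 2: denom=10−2·1/4=19/2; d'=(22−2·-21/8)/(19/2)=109/38
back: M2=109/38
back: M1=-21/8−1/4·109/38=-127/38
M: M0=0, M1=-127/38, M2=109/38, M3=0
seg 0: a=-4, c=M0/2=0, d=(M1−M0)/(6·2)=-127/456, b=Δ0−h0·(2M0+M1)/6=149/57
seg 1: a=-1, c=M1/2=-127/76, d=(M2−M1)/(6·2)=59/114, b=Δ1−h1·(2M1+M2)/6=-83/114
seg 2: a=-5, c=M2/2=109/76, d=(M3−M2)/(6·3)=-109/684, b=Δ2−h2·(2M2+M3)/6=-137/114
t_q=1 → seg 0, τ=1; S=-4+149/57·τ+0·τ²+-127/456·τ³=-253/152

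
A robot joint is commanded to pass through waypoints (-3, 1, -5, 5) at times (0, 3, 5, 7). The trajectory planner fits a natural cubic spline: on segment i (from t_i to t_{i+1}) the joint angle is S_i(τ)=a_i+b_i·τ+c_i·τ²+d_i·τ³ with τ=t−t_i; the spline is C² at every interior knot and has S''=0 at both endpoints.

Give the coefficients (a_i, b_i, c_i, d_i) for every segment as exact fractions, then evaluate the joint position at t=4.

Δ: Δ0=4/3, Δ1=-3, Δ2=5
row 1: diag=10, rhs=-26; c'=1/5, d'=-13/5
row 2: denom=8−2·1/5=38/5; d'=(48−2·-13/5)/(38/5)=7
back: M2=7
back: M1=-13/5−1/5·7=-4
M: M0=0, M1=-4, M2=7, M3=0
seg 0: a=-3, c=M0/2=0, d=(M1−M0)/(6·3)=-2/9, b=Δ0−h0·(2M0+M1)/6=10/3
seg 1: a=1, c=M1/2=-2, d=(M2−M1)/(6·2)=11/12, b=Δ1−h1·(2M1+M2)/6=-8/3
seg 2: a=-5, c=M2/2=7/2, d=(M3−M2)/(6·2)=-7/12, b=Δ2−h2·(2M2+M3)/6=1/3
t_q=4 → seg 1, τ=1; S=1+-8/3·τ+-2·τ²+11/12·τ³=-11/4

  seg 0: a=-3 b=10/3 c=0 d=-2/9
  seg 1: a=1 b=-8/3 c=-2 d=11/12
  seg 2: a=-5 b=1/3 c=7/2 d=-7/12
S(4) = -11/4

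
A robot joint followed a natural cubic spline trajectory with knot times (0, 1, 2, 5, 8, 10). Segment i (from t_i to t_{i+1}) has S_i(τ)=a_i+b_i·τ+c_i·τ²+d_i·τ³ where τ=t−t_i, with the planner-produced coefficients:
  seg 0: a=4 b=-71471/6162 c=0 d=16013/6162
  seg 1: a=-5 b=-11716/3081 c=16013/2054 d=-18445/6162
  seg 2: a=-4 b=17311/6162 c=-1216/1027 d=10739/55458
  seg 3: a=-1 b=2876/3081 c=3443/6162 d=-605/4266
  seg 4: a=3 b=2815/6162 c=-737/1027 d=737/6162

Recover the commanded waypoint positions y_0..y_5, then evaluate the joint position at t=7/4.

y_0 = S_0(0) = a_0 = 4
y_1 = S_1(0) = a_1 = -5
y_2 = S_2(0) = a_2 = -4
y_3 = S_3(0) = a_3 = -1
y_4 = S_4(0) = a_4 = 3
y_5 = S_4(2) = 2
t_q=7/4 is in segment 1 (τ=3/4); S_1(τ)=-621729/131456

y_0=4 y_1=-5 y_2=-4 y_3=-1 y_4=3 y_5=2
S(7/4) = -621729/131456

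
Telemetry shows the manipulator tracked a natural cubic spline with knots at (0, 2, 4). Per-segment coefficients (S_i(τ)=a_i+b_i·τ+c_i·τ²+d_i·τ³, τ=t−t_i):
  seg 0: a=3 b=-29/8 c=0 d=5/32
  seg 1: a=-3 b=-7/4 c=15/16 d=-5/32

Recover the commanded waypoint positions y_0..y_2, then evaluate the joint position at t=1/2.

y_0 = S_0(0) = a_0 = 3
y_1 = S_1(0) = a_1 = -3
y_2 = S_1(2) = -4
t_q=1/2 is in segment 0 (τ=1/2); S_0(τ)=309/256

y_0=3 y_1=-3 y_2=-4
S(1/2) = 309/256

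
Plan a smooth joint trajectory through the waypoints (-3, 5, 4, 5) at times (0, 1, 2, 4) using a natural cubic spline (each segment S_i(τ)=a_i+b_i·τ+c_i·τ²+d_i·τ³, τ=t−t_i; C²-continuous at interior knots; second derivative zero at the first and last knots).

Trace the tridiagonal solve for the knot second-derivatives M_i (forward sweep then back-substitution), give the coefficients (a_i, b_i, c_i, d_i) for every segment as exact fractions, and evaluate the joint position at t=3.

  seg 0: a=-3 b=479/46 c=0 d=-111/46
  seg 1: a=5 b=73/23 c=-333/46 d=141/46
  seg 2: a=4 b=-97/46 c=45/23 d=-15/46
S(3) = 81/23

Δ: Δ0=8, Δ1=-1, Δ2=1/2
row 1: diag=4, rhs=-54; c'=1/4, d'=-27/2
row 2: denom=6−1·1/4=23/4; d'=(9−1·-27/2)/(23/4)=90/23
back: M2=90/23
back: M1=-27/2−1/4·90/23=-333/23
M: M0=0, M1=-333/23, M2=90/23, M3=0
seg 0: a=-3, c=M0/2=0, d=(M1−M0)/(6·1)=-111/46, b=Δ0−h0·(2M0+M1)/6=479/46
seg 1: a=5, c=M1/2=-333/46, d=(M2−M1)/(6·1)=141/46, b=Δ1−h1·(2M1+M2)/6=73/23
seg 2: a=4, c=M2/2=45/23, d=(M3−M2)/(6·2)=-15/46, b=Δ2−h2·(2M2+M3)/6=-97/46
t_q=3 → seg 2, τ=1; S=4+-97/46·τ+45/23·τ²+-15/46·τ³=81/23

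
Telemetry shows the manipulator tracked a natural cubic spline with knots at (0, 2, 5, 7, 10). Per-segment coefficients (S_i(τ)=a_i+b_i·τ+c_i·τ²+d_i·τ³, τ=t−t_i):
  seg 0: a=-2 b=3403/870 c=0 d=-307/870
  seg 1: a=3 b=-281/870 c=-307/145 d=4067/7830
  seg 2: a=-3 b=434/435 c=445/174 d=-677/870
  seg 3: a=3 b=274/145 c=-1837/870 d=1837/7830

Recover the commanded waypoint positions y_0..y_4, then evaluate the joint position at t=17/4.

y_0 = S_0(0) = a_0 = -2
y_1 = S_1(0) = a_1 = 3
y_2 = S_2(0) = a_2 = -3
y_3 = S_3(0) = a_3 = 3
y_4 = S_3(3) = -4
t_q=17/4 is in segment 1 (τ=9/4); S_1(τ)=-9387/3712

y_0=-2 y_1=3 y_2=-3 y_3=3 y_4=-4
S(17/4) = -9387/3712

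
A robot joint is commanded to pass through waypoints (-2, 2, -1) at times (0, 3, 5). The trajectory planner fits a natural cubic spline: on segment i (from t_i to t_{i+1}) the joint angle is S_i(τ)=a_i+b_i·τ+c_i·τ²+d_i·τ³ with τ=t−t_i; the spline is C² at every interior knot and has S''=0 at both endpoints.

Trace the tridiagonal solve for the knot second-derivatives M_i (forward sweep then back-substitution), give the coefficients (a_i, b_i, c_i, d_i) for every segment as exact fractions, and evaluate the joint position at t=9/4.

  seg 0: a=-2 b=131/60 c=0 d=-17/180
  seg 1: a=2 b=-11/30 c=-17/20 d=17/120
S(9/4) = 2351/1280

Δ: Δ0=4/3, Δ1=-3/2
row 1: diag=10, rhs=-17; c'=1/5, d'=-17/10
back: M1=-17/10
M: M0=0, M1=-17/10, M2=0
seg 0: a=-2, c=M0/2=0, d=(M1−M0)/(6·3)=-17/180, b=Δ0−h0·(2M0+M1)/6=131/60
seg 1: a=2, c=M1/2=-17/20, d=(M2−M1)/(6·2)=17/120, b=Δ1−h1·(2M1+M2)/6=-11/30
t_q=9/4 → seg 0, τ=9/4; S=-2+131/60·τ+0·τ²+-17/180·τ³=2351/1280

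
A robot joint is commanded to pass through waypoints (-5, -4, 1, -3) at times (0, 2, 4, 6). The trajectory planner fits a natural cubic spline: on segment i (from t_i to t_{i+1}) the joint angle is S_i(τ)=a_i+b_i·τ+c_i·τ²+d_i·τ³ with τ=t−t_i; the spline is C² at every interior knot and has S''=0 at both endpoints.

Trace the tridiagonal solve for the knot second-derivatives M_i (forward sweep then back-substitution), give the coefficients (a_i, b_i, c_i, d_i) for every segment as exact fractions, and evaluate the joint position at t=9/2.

Δ: Δ0=1/2, Δ1=5/2, Δ2=-2
row 1: diag=8, rhs=12; c'=1/4, d'=3/2
row 2: denom=8−2·1/4=15/2; d'=(-27−2·3/2)/(15/2)=-4
back: M2=-4
back: M1=3/2−1/4·-4=5/2
M: M0=0, M1=5/2, M2=-4, M3=0
seg 0: a=-5, c=M0/2=0, d=(M1−M0)/(6·2)=5/24, b=Δ0−h0·(2M0+M1)/6=-1/3
seg 1: a=-4, c=M1/2=5/4, d=(M2−M1)/(6·2)=-13/24, b=Δ1−h1·(2M1+M2)/6=13/6
seg 2: a=1, c=M2/2=-2, d=(M3−M2)/(6·2)=1/3, b=Δ2−h2·(2M2+M3)/6=2/3
t_q=9/2 → seg 2, τ=1/2; S=1+2/3·τ+-2·τ²+1/3·τ³=7/8

  seg 0: a=-5 b=-1/3 c=0 d=5/24
  seg 1: a=-4 b=13/6 c=5/4 d=-13/24
  seg 2: a=1 b=2/3 c=-2 d=1/3
S(9/2) = 7/8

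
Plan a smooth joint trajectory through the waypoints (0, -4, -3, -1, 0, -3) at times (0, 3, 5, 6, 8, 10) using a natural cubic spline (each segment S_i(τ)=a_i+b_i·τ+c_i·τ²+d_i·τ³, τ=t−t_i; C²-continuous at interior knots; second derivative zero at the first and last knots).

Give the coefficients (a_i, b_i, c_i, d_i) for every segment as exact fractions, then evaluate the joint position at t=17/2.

Δ: Δ0=-4/3, Δ1=1/2, Δ2=2, Δ3=1/2, Δ4=-3/2
row 1: diag=10, rhs=11; c'=1/5, d'=11/10
row 2: denom=6−2·1/5=28/5; d'=(9−2·11/10)/(28/5)=17/14
row 3: denom=6−1·5/28=163/28; d'=(-9−1·17/14)/(163/28)=-286/163
row 4: denom=8−2·56/163=1192/163; d'=(-12−2·-286/163)/(1192/163)=-173/149
back: M4=-173/149
back: M3=-286/163−56/163·-173/149=-202/149
back: M2=17/14−5/28·-202/149=217/149
back: M1=11/10−1/5·217/149=241/298
M: M0=0, M1=241/298, M2=217/149, M3=-202/149, M4=-173/149, M5=0
seg 0: a=0, c=M0/2=0, d=(M1−M0)/(6·3)=241/5364, b=Δ0−h0·(2M0+M1)/6=-3107/1788
seg 1: a=-4, c=M1/2=241/596, d=(M2−M1)/(6·2)=193/3576, b=Δ1−h1·(2M1+M2)/6=-469/894
seg 2: a=-3, c=M2/2=217/298, d=(M3−M2)/(6·1)=-419/894, b=Δ2−h2·(2M2+M3)/6=778/447
seg 3: a=-1, c=M3/2=-101/149, d=(M4−M3)/(6·2)=29/1788, b=Δ3−h3·(2M3+M4)/6=1601/894
seg 4: a=0, c=M4/2=-173/298, d=(M5−M4)/(6·2)=173/1788, b=Δ4−h4·(2M4+M5)/6=-649/894
t_q=17/2 → seg 4, τ=1/2; S=0+-649/894·τ+-173/298·τ²+173/1788·τ³=-2365/4768

  seg 0: a=0 b=-3107/1788 c=0 d=241/5364
  seg 1: a=-4 b=-469/894 c=241/596 d=193/3576
  seg 2: a=-3 b=778/447 c=217/298 d=-419/894
  seg 3: a=-1 b=1601/894 c=-101/149 d=29/1788
  seg 4: a=0 b=-649/894 c=-173/298 d=173/1788
S(17/2) = -2365/4768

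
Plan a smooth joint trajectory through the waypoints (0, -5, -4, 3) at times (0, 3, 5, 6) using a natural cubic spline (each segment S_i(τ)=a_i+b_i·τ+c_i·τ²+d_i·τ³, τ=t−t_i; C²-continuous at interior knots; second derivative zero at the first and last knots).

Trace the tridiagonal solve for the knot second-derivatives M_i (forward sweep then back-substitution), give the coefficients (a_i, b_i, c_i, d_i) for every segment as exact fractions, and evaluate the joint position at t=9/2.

Δ: Δ0=-5/3, Δ1=1/2, Δ2=7
row 1: diag=10, rhs=13; c'=1/5, d'=13/10
row 2: denom=6−2·1/5=28/5; d'=(39−2·13/10)/(28/5)=13/2
back: M2=13/2
back: M1=13/10−1/5·13/2=0
M: M0=0, M1=0, M2=13/2, M3=0
seg 0: a=0, c=M0/2=0, d=(M1−M0)/(6·3)=0, b=Δ0−h0·(2M0+M1)/6=-5/3
seg 1: a=-5, c=M1/2=0, d=(M2−M1)/(6·2)=13/24, b=Δ1−h1·(2M1+M2)/6=-5/3
seg 2: a=-4, c=M2/2=13/4, d=(M3−M2)/(6·1)=-13/12, b=Δ2−h2·(2M2+M3)/6=29/6
t_q=9/2 → seg 1, τ=3/2; S=-5+-5/3·τ+0·τ²+13/24·τ³=-363/64

  seg 0: a=0 b=-5/3 c=0 d=0
  seg 1: a=-5 b=-5/3 c=0 d=13/24
  seg 2: a=-4 b=29/6 c=13/4 d=-13/12
S(9/2) = -363/64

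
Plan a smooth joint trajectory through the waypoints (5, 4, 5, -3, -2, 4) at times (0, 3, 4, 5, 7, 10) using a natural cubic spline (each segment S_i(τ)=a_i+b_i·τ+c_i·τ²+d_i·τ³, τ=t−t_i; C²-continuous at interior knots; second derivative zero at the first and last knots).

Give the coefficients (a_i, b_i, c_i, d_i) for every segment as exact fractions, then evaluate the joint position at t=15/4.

  seg 0: a=5 b=-1583/828 c=0 d=1307/7452
  seg 1: a=4 b=1169/414 c=1307/828 d=-313/92
  seg 2: a=5 b=-3499/828 c=-1786/207 d=4019/828
  seg 3: a=-3 b=-955/138 c=4913/828 d=-1841/1656
  seg 4: a=-2 b=719/207 c=-305/414 d=305/3726
S(15/4) = 98395/17664

Δ: Δ0=-1/3, Δ1=1, Δ2=-8, Δ3=1/2, Δ4=2
row 1: diag=8, rhs=8; c'=1/8, d'=1
row 2: denom=4−1·1/8=31/8; d'=(-54−1·1)/(31/8)=-440/31
row 3: denom=6−1·8/31=178/31; d'=(51−1·-440/31)/(178/31)=2021/178
row 4: denom=10−2·31/89=828/89; d'=(9−2·2021/178)/(828/89)=-305/207
back: M4=-305/207
back: M3=2021/178−31/89·-305/207=4913/414
back: M2=-440/31−8/31·4913/414=-3572/207
back: M1=1−1/8·-3572/207=1307/414
M: M0=0, M1=1307/414, M2=-3572/207, M3=4913/414, M4=-305/207, M5=0
seg 0: a=5, c=M0/2=0, d=(M1−M0)/(6·3)=1307/7452, b=Δ0−h0·(2M0+M1)/6=-1583/828
seg 1: a=4, c=M1/2=1307/828, d=(M2−M1)/(6·1)=-313/92, b=Δ1−h1·(2M1+M2)/6=1169/414
seg 2: a=5, c=M2/2=-1786/207, d=(M3−M2)/(6·1)=4019/828, b=Δ2−h2·(2M2+M3)/6=-3499/828
seg 3: a=-3, c=M3/2=4913/828, d=(M4−M3)/(6·2)=-1841/1656, b=Δ3−h3·(2M3+M4)/6=-955/138
seg 4: a=-2, c=M4/2=-305/414, d=(M5−M4)/(6·3)=305/3726, b=Δ4−h4·(2M4+M5)/6=719/207
t_q=15/4 → seg 1, τ=3/4; S=4+1169/414·τ+1307/828·τ²+-313/92·τ³=98395/17664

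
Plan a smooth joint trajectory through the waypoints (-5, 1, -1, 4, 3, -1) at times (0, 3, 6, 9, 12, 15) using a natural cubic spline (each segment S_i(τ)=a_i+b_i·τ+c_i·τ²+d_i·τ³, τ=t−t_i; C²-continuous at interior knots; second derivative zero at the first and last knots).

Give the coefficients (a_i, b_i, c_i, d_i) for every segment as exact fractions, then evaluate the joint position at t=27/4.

  seg 0: a=-5 b=1828/627 c=0 d=-574/5643
  seg 1: a=1 b=106/627 c=-574/627 d=1198/5643
  seg 2: a=-1 b=256/627 c=208/209 d=-19/99
  seg 3: a=4 b=751/627 c=-153/209 d=139/1881
  seg 4: a=3 b=-752/627 c=-14/209 d=14/1881
S(27/4) = -2875/13376

Δ: Δ0=2, Δ1=-2/3, Δ2=5/3, Δ3=-1/3, Δ4=-4/3
row 1: diag=12, rhs=-16; c'=1/4, d'=-4/3
row 2: denom=12−3·1/4=45/4; d'=(14−3·-4/3)/(45/4)=8/5
row 3: denom=12−3·4/15=56/5; d'=(-12−3·8/5)/(56/5)=-3/2
row 4: denom=12−3·15/56=627/56; d'=(-6−3·-3/2)/(627/56)=-28/209
back: M4=-28/209
back: M3=-3/2−15/56·-28/209=-306/209
back: M2=8/5−4/15·-306/209=416/209
back: M1=-4/3−1/4·416/209=-1148/627
M: M0=0, M1=-1148/627, M2=416/209, M3=-306/209, M4=-28/209, M5=0
seg 0: a=-5, c=M0/2=0, d=(M1−M0)/(6·3)=-574/5643, b=Δ0−h0·(2M0+M1)/6=1828/627
seg 1: a=1, c=M1/2=-574/627, d=(M2−M1)/(6·3)=1198/5643, b=Δ1−h1·(2M1+M2)/6=106/627
seg 2: a=-1, c=M2/2=208/209, d=(M3−M2)/(6·3)=-19/99, b=Δ2−h2·(2M2+M3)/6=256/627
seg 3: a=4, c=M3/2=-153/209, d=(M4−M3)/(6·3)=139/1881, b=Δ3−h3·(2M3+M4)/6=751/627
seg 4: a=3, c=M4/2=-14/209, d=(M5−M4)/(6·3)=14/1881, b=Δ4−h4·(2M4+M5)/6=-752/627
t_q=27/4 → seg 2, τ=3/4; S=-1+256/627·τ+208/209·τ²+-19/99·τ³=-2875/13376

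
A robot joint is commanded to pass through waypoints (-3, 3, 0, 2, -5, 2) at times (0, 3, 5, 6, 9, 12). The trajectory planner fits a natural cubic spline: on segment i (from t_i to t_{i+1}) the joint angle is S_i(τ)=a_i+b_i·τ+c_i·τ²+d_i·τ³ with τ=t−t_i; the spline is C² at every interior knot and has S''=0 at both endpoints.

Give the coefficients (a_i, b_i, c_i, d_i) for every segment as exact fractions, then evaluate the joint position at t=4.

Δ: Δ0=2, Δ1=-3/2, Δ2=2, Δ3=-7/3, Δ4=7/3
row 1: diag=10, rhs=-21; c'=1/5, d'=-21/10
row 2: denom=6−2·1/5=28/5; d'=(21−2·-21/10)/(28/5)=9/2
row 3: denom=8−1·5/28=219/28; d'=(-26−1·9/2)/(219/28)=-854/219
row 4: denom=12−3·28/73=792/73; d'=(28−3·-854/219)/(792/73)=161/44
back: M4=161/44
back: M3=-854/219−28/73·161/44=-175/33
back: M2=9/2−5/28·-175/33=719/132
back: M1=-21/10−1/5·719/132=-421/132
M: M0=0, M1=-421/132, M2=719/132, M3=-175/33, M4=161/44, M5=0
seg 0: a=-3, c=M0/2=0, d=(M1−M0)/(6·3)=-421/2376, b=Δ0−h0·(2M0+M1)/6=949/264
seg 1: a=3, c=M1/2=-421/264, d=(M2−M1)/(6·2)=95/132, b=Δ1−h1·(2M1+M2)/6=-157/132
seg 2: a=0, c=M2/2=719/264, d=(M3−M2)/(6·1)=-43/24, b=Δ2−h2·(2M2+M3)/6=47/44
seg 3: a=2, c=M3/2=-175/66, d=(M4−M3)/(6·3)=1183/2376, b=Δ3−h3·(2M3+M4)/6=301/264
seg 4: a=-5, c=M4/2=161/88, d=(M5−M4)/(6·3)=-161/792, b=Δ4−h4·(2M4+M5)/6=-175/132
t_q=4 → seg 1, τ=1; S=3+-157/132·τ+-421/264·τ²+95/132·τ³=247/264

  seg 0: a=-3 b=949/264 c=0 d=-421/2376
  seg 1: a=3 b=-157/132 c=-421/264 d=95/132
  seg 2: a=0 b=47/44 c=719/264 d=-43/24
  seg 3: a=2 b=301/264 c=-175/66 d=1183/2376
  seg 4: a=-5 b=-175/132 c=161/88 d=-161/792
S(4) = 247/264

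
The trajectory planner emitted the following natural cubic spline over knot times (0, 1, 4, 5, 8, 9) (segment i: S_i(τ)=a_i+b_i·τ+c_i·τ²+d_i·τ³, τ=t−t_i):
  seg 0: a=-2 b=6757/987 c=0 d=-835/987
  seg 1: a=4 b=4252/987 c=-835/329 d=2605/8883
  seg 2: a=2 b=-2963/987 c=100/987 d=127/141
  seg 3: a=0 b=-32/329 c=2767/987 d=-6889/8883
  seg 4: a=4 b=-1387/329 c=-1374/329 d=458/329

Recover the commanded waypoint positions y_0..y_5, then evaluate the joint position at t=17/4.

y_0 = S_0(0) = a_0 = -2
y_1 = S_1(0) = a_1 = 4
y_2 = S_2(0) = a_2 = 2
y_3 = S_3(0) = a_3 = 0
y_4 = S_4(0) = a_4 = 4
y_5 = S_4(1) = -3
t_q=17/4 is in segment 2 (τ=1/4); S_2(τ)=26739/21056

y_0=-2 y_1=4 y_2=2 y_3=0 y_4=4 y_5=-3
S(17/4) = 26739/21056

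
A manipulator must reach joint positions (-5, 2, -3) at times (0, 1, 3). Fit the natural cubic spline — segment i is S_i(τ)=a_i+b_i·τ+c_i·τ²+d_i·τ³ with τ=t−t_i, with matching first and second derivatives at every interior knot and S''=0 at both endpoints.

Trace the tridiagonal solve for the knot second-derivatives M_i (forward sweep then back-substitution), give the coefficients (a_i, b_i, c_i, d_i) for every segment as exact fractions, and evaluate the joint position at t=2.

Δ: Δ0=7, Δ1=-5/2
row 1: diag=6, rhs=-57; c'=1/3, d'=-19/2
back: M1=-19/2
M: M0=0, M1=-19/2, M2=0
seg 0: a=-5, c=M0/2=0, d=(M1−M0)/(6·1)=-19/12, b=Δ0−h0·(2M0+M1)/6=103/12
seg 1: a=2, c=M1/2=-19/4, d=(M2−M1)/(6·2)=19/24, b=Δ1−h1·(2M1+M2)/6=23/6
t_q=2 → seg 1, τ=1; S=2+23/6·τ+-19/4·τ²+19/24·τ³=15/8

  seg 0: a=-5 b=103/12 c=0 d=-19/12
  seg 1: a=2 b=23/6 c=-19/4 d=19/24
S(2) = 15/8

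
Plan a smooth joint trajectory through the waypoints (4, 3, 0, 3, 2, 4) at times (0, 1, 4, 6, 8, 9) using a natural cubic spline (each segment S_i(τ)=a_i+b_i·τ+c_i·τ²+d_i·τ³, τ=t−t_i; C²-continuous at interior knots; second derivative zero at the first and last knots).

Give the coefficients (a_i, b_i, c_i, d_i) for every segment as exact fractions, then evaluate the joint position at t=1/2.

  seg 0: a=4 b=-625/733 c=0 d=-108/733
  seg 1: a=3 b=-949/733 c=-324/733 d=132/733
  seg 2: a=0 b=671/733 c=864/733 d=-2599/5864
  seg 3: a=3 b=457/1466 c=-4341/2932 d=3151/5864
  seg 4: a=2 b=614/733 c=1278/733 d=-426/733
S(1/2) = 2606/733

Δ: Δ0=-1, Δ1=-1, Δ2=3/2, Δ3=-1/2, Δ4=2
row 1: diag=8, rhs=0; c'=3/8, d'=0
row 2: denom=10−3·3/8=71/8; d'=(15−3·0)/(71/8)=120/71
row 3: denom=8−2·16/71=536/71; d'=(-12−2·120/71)/(536/71)=-273/134
row 4: denom=6−2·71/268=733/134; d'=(15−2·-273/134)/(733/134)=2556/733
back: M4=2556/733
back: M3=-273/134−71/268·2556/733=-4341/1466
back: M2=120/71−16/71·-4341/1466=1728/733
back: M1=0−3/8·1728/733=-648/733
M: M0=0, M1=-648/733, M2=1728/733, M3=-4341/1466, M4=2556/733, M5=0
seg 0: a=4, c=M0/2=0, d=(M1−M0)/(6·1)=-108/733, b=Δ0−h0·(2M0+M1)/6=-625/733
seg 1: a=3, c=M1/2=-324/733, d=(M2−M1)/(6·3)=132/733, b=Δ1−h1·(2M1+M2)/6=-949/733
seg 2: a=0, c=M2/2=864/733, d=(M3−M2)/(6·2)=-2599/5864, b=Δ2−h2·(2M2+M3)/6=671/733
seg 3: a=3, c=M3/2=-4341/2932, d=(M4−M3)/(6·2)=3151/5864, b=Δ3−h3·(2M3+M4)/6=457/1466
seg 4: a=2, c=M4/2=1278/733, d=(M5−M4)/(6·1)=-426/733, b=Δ4−h4·(2M4+M5)/6=614/733
t_q=1/2 → seg 0, τ=1/2; S=4+-625/733·τ+0·τ²+-108/733·τ³=2606/733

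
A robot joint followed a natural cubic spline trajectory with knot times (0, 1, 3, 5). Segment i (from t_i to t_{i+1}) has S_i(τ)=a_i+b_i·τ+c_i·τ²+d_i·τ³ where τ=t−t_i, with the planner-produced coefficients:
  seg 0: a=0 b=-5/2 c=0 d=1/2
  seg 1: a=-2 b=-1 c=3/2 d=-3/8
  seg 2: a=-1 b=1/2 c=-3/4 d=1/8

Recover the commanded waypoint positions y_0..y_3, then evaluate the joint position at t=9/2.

y_0 = S_0(0) = a_0 = 0
y_1 = S_1(0) = a_1 = -2
y_2 = S_2(0) = a_2 = -1
y_3 = S_2(2) = -2
t_q=9/2 is in segment 2 (τ=3/2); S_2(τ)=-97/64

y_0=0 y_1=-2 y_2=-1 y_3=-2
S(9/2) = -97/64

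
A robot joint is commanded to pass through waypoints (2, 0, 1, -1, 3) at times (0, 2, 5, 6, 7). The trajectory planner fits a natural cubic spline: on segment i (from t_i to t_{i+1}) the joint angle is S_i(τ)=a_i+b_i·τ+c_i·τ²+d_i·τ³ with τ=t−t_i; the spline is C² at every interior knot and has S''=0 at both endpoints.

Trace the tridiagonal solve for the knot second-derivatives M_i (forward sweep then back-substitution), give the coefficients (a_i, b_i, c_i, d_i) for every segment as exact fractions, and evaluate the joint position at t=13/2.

  seg 0: a=2 b=-673/411 c=0 d=131/822
  seg 1: a=0 b=113/411 c=131/137 d=-385/1233
  seg 2: a=1 b=-994/411 c=-254/137 d=934/411
  seg 3: a=-1 b=284/411 c=680/137 d=-680/411
S(13/2) = 52/137

Δ: Δ0=-1, Δ1=1/3, Δ2=-2, Δ3=4
row 1: diag=10, rhs=8; c'=3/10, d'=4/5
row 2: denom=8−3·3/10=71/10; d'=(-14−3·4/5)/(71/10)=-164/71
row 3: denom=4−1·10/71=274/71; d'=(36−1·-164/71)/(274/71)=1360/137
back: M3=1360/137
back: M2=-164/71−10/71·1360/137=-508/137
back: M1=4/5−3/10·-508/137=262/137
M: M0=0, M1=262/137, M2=-508/137, M3=1360/137, M4=0
seg 0: a=2, c=M0/2=0, d=(M1−M0)/(6·2)=131/822, b=Δ0−h0·(2M0+M1)/6=-673/411
seg 1: a=0, c=M1/2=131/137, d=(M2−M1)/(6·3)=-385/1233, b=Δ1−h1·(2M1+M2)/6=113/411
seg 2: a=1, c=M2/2=-254/137, d=(M3−M2)/(6·1)=934/411, b=Δ2−h2·(2M2+M3)/6=-994/411
seg 3: a=-1, c=M3/2=680/137, d=(M4−M3)/(6·1)=-680/411, b=Δ3−h3·(2M3+M4)/6=284/411
t_q=13/2 → seg 3, τ=1/2; S=-1+284/411·τ+680/137·τ²+-680/411·τ³=52/137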